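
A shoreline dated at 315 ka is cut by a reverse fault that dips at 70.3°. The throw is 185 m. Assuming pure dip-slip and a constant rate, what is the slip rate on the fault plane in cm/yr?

0.0624 cm/yr

dip-slip = throw / sin(dip) = 185 m / sin(70.3°) = 196.5 m
rate = 196.5 m / 315 ka = 0.000624 m/yr = 0.0624 cm/yr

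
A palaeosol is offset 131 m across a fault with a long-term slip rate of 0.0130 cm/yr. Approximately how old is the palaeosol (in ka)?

age = offset / rate = 131 m / (0.0130 cm/yr) = 1.01e+06 yr = 1010 ka

1010 ka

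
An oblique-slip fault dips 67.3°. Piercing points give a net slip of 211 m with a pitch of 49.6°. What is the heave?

dip-slip = net slip × sin(rake) = 211 m × sin(49.6°) = 160.7 m
heave = dip-slip × cos(dip) = 160.7 × cos(67.3°) = 62 m

62 m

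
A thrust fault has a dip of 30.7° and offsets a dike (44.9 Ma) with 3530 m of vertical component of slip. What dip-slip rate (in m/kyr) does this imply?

dip-slip = throw / sin(dip) = 3530 m / sin(30.7°) = 6914 m
rate = 6914 m / 44.9 Ma = 0.000154 m/yr = 0.154 m/kyr

0.154 m/kyr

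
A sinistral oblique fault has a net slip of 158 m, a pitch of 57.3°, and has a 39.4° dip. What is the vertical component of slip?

84.4 m

dip-slip = net slip × sin(rake) = 158 m × sin(57.3°) = 133 m
throw = dip-slip × sin(dip) = 133 × sin(39.4°) = 84.4 m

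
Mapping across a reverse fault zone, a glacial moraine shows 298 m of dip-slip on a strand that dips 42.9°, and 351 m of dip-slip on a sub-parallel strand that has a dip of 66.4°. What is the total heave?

heave_A = 298 × cos(42.9°) = 218.3 m
heave_B = 351 × cos(66.4°) = 140.5 m
total = 218.3 + 140.5 = 359 m

359 m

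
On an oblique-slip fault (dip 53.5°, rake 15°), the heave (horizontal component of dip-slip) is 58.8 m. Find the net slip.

382 m

dip-slip = heave / cos(dip) = 58.8 / cos(53.5°) = 98.85 m
net slip = dip-slip / sin(rake) = 98.85 / sin(15°) = 382 m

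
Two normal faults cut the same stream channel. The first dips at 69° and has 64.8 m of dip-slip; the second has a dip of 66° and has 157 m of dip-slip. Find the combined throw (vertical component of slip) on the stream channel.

throw_A = 64.8 × sin(69°) = 60.50 m
throw_B = 157 × sin(66°) = 143.4 m
total = 60.50 + 143.4 = 204 m

204 m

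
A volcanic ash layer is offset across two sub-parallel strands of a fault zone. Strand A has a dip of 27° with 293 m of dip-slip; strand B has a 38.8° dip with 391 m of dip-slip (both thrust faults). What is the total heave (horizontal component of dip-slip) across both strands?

heave_A = 293 × cos(27°) = 261.1 m
heave_B = 391 × cos(38.8°) = 304.7 m
total = 261.1 + 304.7 = 566 m

566 m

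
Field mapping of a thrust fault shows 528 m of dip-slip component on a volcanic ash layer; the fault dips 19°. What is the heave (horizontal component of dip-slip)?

499 m

heave = dip-slip × cos(dip) = 528 m × cos(19°) = 499 m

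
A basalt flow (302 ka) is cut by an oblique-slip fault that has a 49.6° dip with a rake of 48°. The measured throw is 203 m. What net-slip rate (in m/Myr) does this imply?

1190 m/Myr

dip-slip = throw / sin(dip) = 203 / sin(49.6°) = 266.6 m
net slip = dip-slip / sin(rake) = 266.6 / sin(48°) = 358.7 m
rate = 358.7 m / 302 ka = 0.00119 m/yr = 1190 m/Myr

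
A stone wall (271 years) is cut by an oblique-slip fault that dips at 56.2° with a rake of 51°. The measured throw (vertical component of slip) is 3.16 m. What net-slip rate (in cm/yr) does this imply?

dip-slip = throw / sin(dip) = 3.16 / sin(56.2°) = 3.803 m
net slip = dip-slip / sin(rake) = 3.803 / sin(51°) = 4.893 m
rate = 4.893 m / 271 years = 0.0181 m/yr = 1.81 cm/yr

1.81 cm/yr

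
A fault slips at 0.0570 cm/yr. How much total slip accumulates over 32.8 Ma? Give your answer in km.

18.7 km

slip = rate × time = 0.0570 cm/yr × 32.8 Ma = 18700 m = 18.7 km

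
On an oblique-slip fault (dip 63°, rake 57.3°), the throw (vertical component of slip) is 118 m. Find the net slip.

157 m

dip-slip = throw / sin(dip) = 118 / sin(63°) = 132.4 m
net slip = dip-slip / sin(rake) = 132.4 / sin(57.3°) = 157 m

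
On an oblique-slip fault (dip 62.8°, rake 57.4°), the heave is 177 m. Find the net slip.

460 m

dip-slip = heave / cos(dip) = 177 / cos(62.8°) = 387.2 m
net slip = dip-slip / sin(rake) = 387.2 / sin(57.4°) = 460 m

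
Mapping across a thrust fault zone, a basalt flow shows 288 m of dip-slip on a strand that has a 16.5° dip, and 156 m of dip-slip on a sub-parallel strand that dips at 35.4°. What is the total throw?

172 m

throw_A = 288 × sin(16.5°) = 81.80 m
throw_B = 156 × sin(35.4°) = 90.37 m
total = 81.80 + 90.37 = 172 m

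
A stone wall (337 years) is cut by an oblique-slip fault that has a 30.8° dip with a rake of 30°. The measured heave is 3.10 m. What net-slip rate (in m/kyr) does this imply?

21.4 m/kyr

dip-slip = heave / cos(dip) = 3.10 / cos(30.8°) = 3.609 m
net slip = dip-slip / sin(rake) = 3.609 / sin(30°) = 7.218 m
rate = 7.218 m / 337 years = 0.0214 m/yr = 21.4 m/kyr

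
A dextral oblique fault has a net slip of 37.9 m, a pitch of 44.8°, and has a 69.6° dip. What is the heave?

9.31 m

dip-slip = net slip × sin(rake) = 37.9 m × sin(44.8°) = 26.71 m
heave = dip-slip × cos(dip) = 26.71 × cos(69.6°) = 9.31 m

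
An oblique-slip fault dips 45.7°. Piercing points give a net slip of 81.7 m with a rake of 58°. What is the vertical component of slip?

49.6 m

dip-slip = net slip × sin(rake) = 81.7 m × sin(58°) = 69.29 m
throw = dip-slip × sin(dip) = 69.29 × sin(45.7°) = 49.6 m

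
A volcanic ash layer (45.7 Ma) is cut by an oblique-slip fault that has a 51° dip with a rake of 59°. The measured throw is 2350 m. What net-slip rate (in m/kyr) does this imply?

0.0772 m/kyr

dip-slip = throw / sin(dip) = 2350 / sin(51°) = 3024 m
net slip = dip-slip / sin(rake) = 3024 / sin(59°) = 3528 m
rate = 3528 m / 45.7 Ma = 0.0000772 m/yr = 0.0772 m/kyr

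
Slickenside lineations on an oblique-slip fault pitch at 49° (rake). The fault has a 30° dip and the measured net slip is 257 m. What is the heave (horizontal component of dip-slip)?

dip-slip = net slip × sin(rake) = 257 m × sin(49°) = 194 m
heave = dip-slip × cos(dip) = 194 × cos(30°) = 168 m

168 m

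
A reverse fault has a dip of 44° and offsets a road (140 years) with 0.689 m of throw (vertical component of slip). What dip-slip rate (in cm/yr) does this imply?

dip-slip = throw / sin(dip) = 0.689 m / sin(44°) = 0.9919 m
rate = 0.9919 m / 140 years = 0.00708 m/yr = 0.708 cm/yr

0.708 cm/yr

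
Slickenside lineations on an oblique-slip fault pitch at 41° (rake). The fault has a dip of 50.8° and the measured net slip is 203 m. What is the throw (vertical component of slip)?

103 m

dip-slip = net slip × sin(rake) = 203 m × sin(41°) = 133.2 m
throw = dip-slip × sin(dip) = 133.2 × sin(50.8°) = 103 m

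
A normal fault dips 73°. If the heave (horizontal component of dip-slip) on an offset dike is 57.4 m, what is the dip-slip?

196 m

dip-slip = heave / cos(dip) = 57.4 / cos(73°) = 196 m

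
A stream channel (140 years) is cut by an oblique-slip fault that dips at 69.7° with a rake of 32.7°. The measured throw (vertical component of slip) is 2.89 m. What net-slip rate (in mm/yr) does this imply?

40.7 mm/yr

dip-slip = throw / sin(dip) = 2.89 / sin(69.7°) = 3.081 m
net slip = dip-slip / sin(rake) = 3.081 / sin(32.7°) = 5.704 m
rate = 5.704 m / 140 years = 0.0407 m/yr = 40.7 mm/yr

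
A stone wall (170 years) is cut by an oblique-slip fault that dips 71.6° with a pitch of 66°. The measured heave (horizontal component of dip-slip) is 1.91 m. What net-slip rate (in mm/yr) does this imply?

dip-slip = heave / cos(dip) = 1.91 / cos(71.6°) = 6.051 m
net slip = dip-slip / sin(rake) = 6.051 / sin(66°) = 6.624 m
rate = 6.624 m / 170 years = 0.0390 m/yr = 39 mm/yr

39 mm/yr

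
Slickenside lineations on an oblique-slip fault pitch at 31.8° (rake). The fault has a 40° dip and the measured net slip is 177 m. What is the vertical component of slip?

dip-slip = net slip × sin(rake) = 177 m × sin(31.8°) = 93.27 m
throw = dip-slip × sin(dip) = 93.27 × sin(40°) = 60 m

60 m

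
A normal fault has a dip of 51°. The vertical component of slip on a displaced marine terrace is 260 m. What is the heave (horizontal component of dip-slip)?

heave = throw / tan(dip) = 260 / tan(51°) = 211 m

211 m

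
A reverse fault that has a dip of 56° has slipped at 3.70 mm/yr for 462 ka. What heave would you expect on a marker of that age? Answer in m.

dip-slip = rate × time = 3.70 mm/yr × 462 ka = 1709 m
heave = dip-slip × cos(dip) = 1709 × cos(56°) = 956 m

956 m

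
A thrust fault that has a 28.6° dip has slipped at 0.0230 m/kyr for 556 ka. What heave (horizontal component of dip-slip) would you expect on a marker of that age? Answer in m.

dip-slip = rate × time = 0.0230 m/kyr × 556 ka = 12.79 m
heave = dip-slip × cos(dip) = 12.79 × cos(28.6°) = 11.2 m

11.2 m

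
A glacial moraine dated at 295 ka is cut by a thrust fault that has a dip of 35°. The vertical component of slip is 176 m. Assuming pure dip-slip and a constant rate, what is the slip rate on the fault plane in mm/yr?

dip-slip = throw / sin(dip) = 176 m / sin(35°) = 306.8 m
rate = 306.8 m / 295 ka = 0.00104 m/yr = 1.04 mm/yr

1.04 mm/yr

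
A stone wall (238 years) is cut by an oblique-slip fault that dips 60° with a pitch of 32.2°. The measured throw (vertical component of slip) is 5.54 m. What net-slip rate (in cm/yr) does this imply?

5.04 cm/yr

dip-slip = throw / sin(dip) = 5.54 / sin(60°) = 6.397 m
net slip = dip-slip / sin(rake) = 6.397 / sin(32.2°) = 12 m
rate = 12 m / 238 years = 0.0504 m/yr = 5.04 cm/yr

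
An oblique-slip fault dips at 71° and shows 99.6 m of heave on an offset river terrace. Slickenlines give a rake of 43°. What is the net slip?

dip-slip = heave / cos(dip) = 99.6 / cos(71°) = 305.9 m
net slip = dip-slip / sin(rake) = 305.9 / sin(43°) = 449 m

449 m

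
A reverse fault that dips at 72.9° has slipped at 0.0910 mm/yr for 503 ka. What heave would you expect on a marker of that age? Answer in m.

13.5 m

dip-slip = rate × time = 0.0910 mm/yr × 503 ka = 45.77 m
heave = dip-slip × cos(dip) = 45.77 × cos(72.9°) = 13.5 m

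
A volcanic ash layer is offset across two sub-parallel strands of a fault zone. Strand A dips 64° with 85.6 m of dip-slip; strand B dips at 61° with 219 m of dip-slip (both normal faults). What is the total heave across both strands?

heave_A = 85.6 × cos(64°) = 37.52 m
heave_B = 219 × cos(61°) = 106.2 m
total = 37.52 + 106.2 = 144 m

144 m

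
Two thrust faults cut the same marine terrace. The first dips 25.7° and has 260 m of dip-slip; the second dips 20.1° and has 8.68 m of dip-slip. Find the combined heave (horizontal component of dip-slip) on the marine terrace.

heave_A = 260 × cos(25.7°) = 234.3 m
heave_B = 8.68 × cos(20.1°) = 8.151 m
total = 234.3 + 8.151 = 242 m

242 m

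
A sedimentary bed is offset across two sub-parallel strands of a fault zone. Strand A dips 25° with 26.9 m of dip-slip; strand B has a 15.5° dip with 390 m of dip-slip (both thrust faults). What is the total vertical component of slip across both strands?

116 m

throw_A = 26.9 × sin(25°) = 11.37 m
throw_B = 390 × sin(15.5°) = 104.2 m
total = 11.37 + 104.2 = 116 m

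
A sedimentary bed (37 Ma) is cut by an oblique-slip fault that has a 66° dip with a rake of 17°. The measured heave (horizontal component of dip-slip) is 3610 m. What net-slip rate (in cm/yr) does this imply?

dip-slip = heave / cos(dip) = 3610 / cos(66°) = 8876 m
net slip = dip-slip / sin(rake) = 8876 / sin(17°) = 30360 m
rate = 30360 m / 37 Ma = 0.000820 m/yr = 0.0820 cm/yr

0.0820 cm/yr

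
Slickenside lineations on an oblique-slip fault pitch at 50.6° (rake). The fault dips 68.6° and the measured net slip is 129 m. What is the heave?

dip-slip = net slip × sin(rake) = 129 m × sin(50.6°) = 99.68 m
heave = dip-slip × cos(dip) = 99.68 × cos(68.6°) = 36.4 m

36.4 m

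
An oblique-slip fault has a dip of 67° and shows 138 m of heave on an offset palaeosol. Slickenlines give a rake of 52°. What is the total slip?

dip-slip = heave / cos(dip) = 138 / cos(67°) = 353.2 m
net slip = dip-slip / sin(rake) = 353.2 / sin(52°) = 448 m

448 m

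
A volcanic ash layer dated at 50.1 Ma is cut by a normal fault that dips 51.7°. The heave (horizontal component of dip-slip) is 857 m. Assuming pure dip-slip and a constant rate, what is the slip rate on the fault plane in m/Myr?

27.6 m/Myr

dip-slip = heave / cos(dip) = 857 m / cos(51.7°) = 1383 m
rate = 1383 m / 50.1 Ma = 0.0000276 m/yr = 27.6 m/Myr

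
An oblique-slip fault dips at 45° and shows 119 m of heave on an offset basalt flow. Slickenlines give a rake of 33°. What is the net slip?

dip-slip = heave / cos(dip) = 119 / cos(45°) = 168.3 m
net slip = dip-slip / sin(rake) = 168.3 / sin(33°) = 309 m

309 m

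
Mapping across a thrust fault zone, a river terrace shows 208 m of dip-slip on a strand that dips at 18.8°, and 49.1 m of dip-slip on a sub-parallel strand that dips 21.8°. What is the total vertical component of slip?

85.3 m

throw_A = 208 × sin(18.8°) = 67.03 m
throw_B = 49.1 × sin(21.8°) = 18.23 m
total = 67.03 + 18.23 = 85.3 m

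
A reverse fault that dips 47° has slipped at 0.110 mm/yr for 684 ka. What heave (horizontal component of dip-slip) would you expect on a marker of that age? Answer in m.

51.3 m

dip-slip = rate × time = 0.110 mm/yr × 684 ka = 75.24 m
heave = dip-slip × cos(dip) = 75.24 × cos(47°) = 51.3 m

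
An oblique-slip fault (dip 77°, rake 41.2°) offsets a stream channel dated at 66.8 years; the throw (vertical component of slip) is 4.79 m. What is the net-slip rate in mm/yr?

112 mm/yr

dip-slip = throw / sin(dip) = 4.79 / sin(77°) = 4.916 m
net slip = dip-slip / sin(rake) = 4.916 / sin(41.2°) = 7.463 m
rate = 7.463 m / 66.8 years = 0.112 m/yr = 112 mm/yr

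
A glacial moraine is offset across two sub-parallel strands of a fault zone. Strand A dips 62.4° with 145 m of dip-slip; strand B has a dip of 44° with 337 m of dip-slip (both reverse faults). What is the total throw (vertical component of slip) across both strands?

363 m

throw_A = 145 × sin(62.4°) = 128.5 m
throw_B = 337 × sin(44°) = 234.1 m
total = 128.5 + 234.1 = 363 m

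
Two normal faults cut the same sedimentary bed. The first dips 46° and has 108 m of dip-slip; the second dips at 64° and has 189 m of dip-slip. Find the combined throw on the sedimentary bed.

throw_A = 108 × sin(46°) = 77.69 m
throw_B = 189 × sin(64°) = 169.9 m
total = 77.69 + 169.9 = 248 m

248 m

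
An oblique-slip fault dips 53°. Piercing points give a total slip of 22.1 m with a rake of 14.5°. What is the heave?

dip-slip = net slip × sin(rake) = 22.1 m × sin(14.5°) = 5.533 m
heave = dip-slip × cos(dip) = 5.533 × cos(53°) = 3.33 m

3.33 m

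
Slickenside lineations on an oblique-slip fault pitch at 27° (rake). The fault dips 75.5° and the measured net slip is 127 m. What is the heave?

14.4 m

dip-slip = net slip × sin(rake) = 127 m × sin(27°) = 57.66 m
heave = dip-slip × cos(dip) = 57.66 × cos(75.5°) = 14.4 m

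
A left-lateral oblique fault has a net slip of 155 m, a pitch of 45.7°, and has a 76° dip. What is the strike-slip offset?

strike-slip = net slip × cos(rake) = 155 m × cos(45.7°) = 108 m

108 m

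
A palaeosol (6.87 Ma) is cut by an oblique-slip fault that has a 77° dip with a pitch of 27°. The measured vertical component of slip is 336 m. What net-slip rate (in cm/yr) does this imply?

0.0111 cm/yr

dip-slip = throw / sin(dip) = 336 / sin(77°) = 344.8 m
net slip = dip-slip / sin(rake) = 344.8 / sin(27°) = 759.6 m
rate = 759.6 m / 6.87 Ma = 0.000111 m/yr = 0.0111 cm/yr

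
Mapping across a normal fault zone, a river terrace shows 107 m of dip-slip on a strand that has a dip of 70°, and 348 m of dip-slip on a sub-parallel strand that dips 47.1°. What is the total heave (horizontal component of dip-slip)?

273 m

heave_A = 107 × cos(70°) = 36.60 m
heave_B = 348 × cos(47.1°) = 236.9 m
total = 36.60 + 236.9 = 273 m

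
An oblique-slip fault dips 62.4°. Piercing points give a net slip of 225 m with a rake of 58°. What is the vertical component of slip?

dip-slip = net slip × sin(rake) = 225 m × sin(58°) = 190.8 m
throw = dip-slip × sin(dip) = 190.8 × sin(62.4°) = 169 m

169 m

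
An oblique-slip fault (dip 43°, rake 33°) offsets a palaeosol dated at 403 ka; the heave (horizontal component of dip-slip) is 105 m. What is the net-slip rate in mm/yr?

0.654 mm/yr

dip-slip = heave / cos(dip) = 105 / cos(43°) = 143.6 m
net slip = dip-slip / sin(rake) = 143.6 / sin(33°) = 263.6 m
rate = 263.6 m / 403 ka = 0.000654 m/yr = 0.654 mm/yr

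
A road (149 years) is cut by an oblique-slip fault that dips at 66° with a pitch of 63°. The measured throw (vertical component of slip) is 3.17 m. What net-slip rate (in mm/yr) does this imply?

26.1 mm/yr

dip-slip = throw / sin(dip) = 3.17 / sin(66°) = 3.470 m
net slip = dip-slip / sin(rake) = 3.470 / sin(63°) = 3.894 m
rate = 3.894 m / 149 years = 0.0261 m/yr = 26.1 mm/yr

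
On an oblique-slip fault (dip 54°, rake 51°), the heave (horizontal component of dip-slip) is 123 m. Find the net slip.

269 m

dip-slip = heave / cos(dip) = 123 / cos(54°) = 209.3 m
net slip = dip-slip / sin(rake) = 209.3 / sin(51°) = 269 m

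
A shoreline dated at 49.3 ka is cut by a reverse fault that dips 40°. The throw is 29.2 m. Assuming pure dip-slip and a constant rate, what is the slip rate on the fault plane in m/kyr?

0.921 m/kyr

dip-slip = throw / sin(dip) = 29.2 m / sin(40°) = 45.43 m
rate = 45.43 m / 49.3 ka = 0.000921 m/yr = 0.921 m/kyr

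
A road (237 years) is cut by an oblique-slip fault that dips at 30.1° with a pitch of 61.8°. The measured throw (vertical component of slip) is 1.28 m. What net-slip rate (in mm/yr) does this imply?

12.2 mm/yr

dip-slip = throw / sin(dip) = 1.28 / sin(30.1°) = 2.552 m
net slip = dip-slip / sin(rake) = 2.552 / sin(61.8°) = 2.896 m
rate = 2.896 m / 237 years = 0.0122 m/yr = 12.2 mm/yr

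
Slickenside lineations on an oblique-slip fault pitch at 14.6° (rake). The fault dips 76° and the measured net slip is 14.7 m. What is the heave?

dip-slip = net slip × sin(rake) = 14.7 m × sin(14.6°) = 3.705 m
heave = dip-slip × cos(dip) = 3.705 × cos(76°) = 0.896 m

0.896 m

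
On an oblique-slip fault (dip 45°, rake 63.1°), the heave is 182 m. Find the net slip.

289 m

dip-slip = heave / cos(dip) = 182 / cos(45°) = 257.4 m
net slip = dip-slip / sin(rake) = 257.4 / sin(63.1°) = 289 m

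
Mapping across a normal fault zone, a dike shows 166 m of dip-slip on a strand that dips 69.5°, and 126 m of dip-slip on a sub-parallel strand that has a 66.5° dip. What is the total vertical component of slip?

throw_A = 166 × sin(69.5°) = 155.5 m
throw_B = 126 × sin(66.5°) = 115.5 m
total = 155.5 + 115.5 = 271 m

271 m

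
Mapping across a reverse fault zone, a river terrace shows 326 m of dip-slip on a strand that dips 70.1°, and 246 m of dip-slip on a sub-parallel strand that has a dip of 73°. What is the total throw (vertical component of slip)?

542 m

throw_A = 326 × sin(70.1°) = 306.5 m
throw_B = 246 × sin(73°) = 235.3 m
total = 306.5 + 235.3 = 542 m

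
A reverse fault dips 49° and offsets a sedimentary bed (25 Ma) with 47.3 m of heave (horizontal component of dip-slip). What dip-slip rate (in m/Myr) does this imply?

2.88 m/Myr

dip-slip = heave / cos(dip) = 47.3 m / cos(49°) = 72.10 m
rate = 72.10 m / 25 Ma = 0.00000288 m/yr = 2.88 m/Myr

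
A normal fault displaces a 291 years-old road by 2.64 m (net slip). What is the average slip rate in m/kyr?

9.07 m/kyr

rate = 2.64 m / 291 years = 0.00907 m/yr = 9.07 m/kyr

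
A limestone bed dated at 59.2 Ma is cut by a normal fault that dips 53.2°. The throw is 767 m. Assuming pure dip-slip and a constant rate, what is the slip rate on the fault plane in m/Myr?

16.2 m/Myr

dip-slip = throw / sin(dip) = 767 m / sin(53.2°) = 957.9 m
rate = 957.9 m / 59.2 Ma = 0.0000162 m/yr = 16.2 m/Myr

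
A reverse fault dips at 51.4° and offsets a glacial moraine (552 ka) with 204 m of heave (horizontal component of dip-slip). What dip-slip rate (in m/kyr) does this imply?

dip-slip = heave / cos(dip) = 204 m / cos(51.4°) = 327 m
rate = 327 m / 552 ka = 0.000592 m/yr = 0.592 m/kyr

0.592 m/kyr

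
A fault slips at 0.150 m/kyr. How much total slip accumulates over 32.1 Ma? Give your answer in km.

slip = rate × time = 0.150 m/kyr × 32.1 Ma = 4820 m = 4.82 km

4.82 km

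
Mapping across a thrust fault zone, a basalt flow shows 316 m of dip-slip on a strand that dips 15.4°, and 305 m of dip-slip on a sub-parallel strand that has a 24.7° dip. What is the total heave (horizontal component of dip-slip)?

582 m

heave_A = 316 × cos(15.4°) = 304.7 m
heave_B = 305 × cos(24.7°) = 277.1 m
total = 304.7 + 277.1 = 582 m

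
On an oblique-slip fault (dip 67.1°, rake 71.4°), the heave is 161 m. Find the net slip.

437 m

dip-slip = heave / cos(dip) = 161 / cos(67.1°) = 413.7 m
net slip = dip-slip / sin(rake) = 413.7 / sin(71.4°) = 437 m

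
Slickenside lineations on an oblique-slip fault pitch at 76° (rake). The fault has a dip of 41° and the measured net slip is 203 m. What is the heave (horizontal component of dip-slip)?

149 m

dip-slip = net slip × sin(rake) = 203 m × sin(76°) = 197 m
heave = dip-slip × cos(dip) = 197 × cos(41°) = 149 m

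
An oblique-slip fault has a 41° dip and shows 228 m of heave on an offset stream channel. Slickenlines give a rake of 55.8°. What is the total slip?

dip-slip = heave / cos(dip) = 228 / cos(41°) = 302.1 m
net slip = dip-slip / sin(rake) = 302.1 / sin(55.8°) = 365 m

365 m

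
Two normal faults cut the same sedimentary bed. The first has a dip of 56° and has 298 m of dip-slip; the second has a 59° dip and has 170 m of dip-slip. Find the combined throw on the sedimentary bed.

393 m

throw_A = 298 × sin(56°) = 247.1 m
throw_B = 170 × sin(59°) = 145.7 m
total = 247.1 + 145.7 = 393 m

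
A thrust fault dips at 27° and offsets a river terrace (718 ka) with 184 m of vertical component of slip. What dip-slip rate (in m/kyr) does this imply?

0.564 m/kyr

dip-slip = throw / sin(dip) = 184 m / sin(27°) = 405.3 m
rate = 405.3 m / 718 ka = 0.000564 m/yr = 0.564 m/kyr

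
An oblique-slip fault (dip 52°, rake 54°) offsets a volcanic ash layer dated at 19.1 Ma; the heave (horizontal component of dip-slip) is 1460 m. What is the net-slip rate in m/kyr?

dip-slip = heave / cos(dip) = 1460 / cos(52°) = 2371 m
net slip = dip-slip / sin(rake) = 2371 / sin(54°) = 2931 m
rate = 2931 m / 19.1 Ma = 0.000153 m/yr = 0.153 m/kyr

0.153 m/kyr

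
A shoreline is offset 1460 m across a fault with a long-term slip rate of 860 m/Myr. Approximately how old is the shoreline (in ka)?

1700 ka

age = offset / rate = 1460 m / (860 m/Myr) = 1.7e+06 yr = 1700 ka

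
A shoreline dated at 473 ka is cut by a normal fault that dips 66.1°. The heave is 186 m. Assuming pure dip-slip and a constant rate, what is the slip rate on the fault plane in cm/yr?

dip-slip = heave / cos(dip) = 186 m / cos(66.1°) = 459.1 m
rate = 459.1 m / 473 ka = 0.000971 m/yr = 0.0971 cm/yr

0.0971 cm/yr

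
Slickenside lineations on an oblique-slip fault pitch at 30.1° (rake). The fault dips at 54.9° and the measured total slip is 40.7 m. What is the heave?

11.7 m

dip-slip = net slip × sin(rake) = 40.7 m × sin(30.1°) = 20.41 m
heave = dip-slip × cos(dip) = 20.41 × cos(54.9°) = 11.7 m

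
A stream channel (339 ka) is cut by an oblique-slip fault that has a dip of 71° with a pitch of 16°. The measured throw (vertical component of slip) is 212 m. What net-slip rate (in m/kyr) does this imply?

2.40 m/kyr

dip-slip = throw / sin(dip) = 212 / sin(71°) = 224.2 m
net slip = dip-slip / sin(rake) = 224.2 / sin(16°) = 813.4 m
rate = 813.4 m / 339 ka = 0.00240 m/yr = 2.40 m/kyr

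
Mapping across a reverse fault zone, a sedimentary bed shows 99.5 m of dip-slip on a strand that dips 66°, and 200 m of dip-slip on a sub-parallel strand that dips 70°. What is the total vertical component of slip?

throw_A = 99.5 × sin(66°) = 90.90 m
throw_B = 200 × sin(70°) = 187.9 m
total = 90.90 + 187.9 = 279 m

279 m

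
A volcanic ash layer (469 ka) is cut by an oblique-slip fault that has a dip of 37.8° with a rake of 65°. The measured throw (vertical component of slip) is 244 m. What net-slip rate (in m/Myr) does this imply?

dip-slip = throw / sin(dip) = 244 / sin(37.8°) = 398.1 m
net slip = dip-slip / sin(rake) = 398.1 / sin(65°) = 439.3 m
rate = 439.3 m / 469 ka = 0.000937 m/yr = 937 m/Myr

937 m/Myr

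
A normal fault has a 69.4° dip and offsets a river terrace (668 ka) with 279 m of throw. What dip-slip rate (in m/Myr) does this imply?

446 m/Myr

dip-slip = throw / sin(dip) = 279 m / sin(69.4°) = 298.1 m
rate = 298.1 m / 668 ka = 0.000446 m/yr = 446 m/Myr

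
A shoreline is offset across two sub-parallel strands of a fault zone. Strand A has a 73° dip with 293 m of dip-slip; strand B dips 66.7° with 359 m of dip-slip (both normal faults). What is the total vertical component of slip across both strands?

610 m

throw_A = 293 × sin(73°) = 280.2 m
throw_B = 359 × sin(66.7°) = 329.7 m
total = 280.2 + 329.7 = 610 m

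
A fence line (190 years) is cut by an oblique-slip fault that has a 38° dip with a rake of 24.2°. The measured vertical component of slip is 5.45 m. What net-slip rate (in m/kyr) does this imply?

114 m/kyr

dip-slip = throw / sin(dip) = 5.45 / sin(38°) = 8.852 m
net slip = dip-slip / sin(rake) = 8.852 / sin(24.2°) = 21.59 m
rate = 21.59 m / 190 years = 0.114 m/yr = 114 m/kyr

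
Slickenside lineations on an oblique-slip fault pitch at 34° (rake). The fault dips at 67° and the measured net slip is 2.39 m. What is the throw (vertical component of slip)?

1.23 m

dip-slip = net slip × sin(rake) = 2.39 m × sin(34°) = 1.336 m
throw = dip-slip × sin(dip) = 1.336 × sin(67°) = 1.23 m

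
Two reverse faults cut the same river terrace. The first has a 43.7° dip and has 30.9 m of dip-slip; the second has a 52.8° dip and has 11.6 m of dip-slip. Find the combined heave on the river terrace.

heave_A = 30.9 × cos(43.7°) = 22.34 m
heave_B = 11.6 × cos(52.8°) = 7.013 m
total = 22.34 + 7.013 = 29.4 m

29.4 m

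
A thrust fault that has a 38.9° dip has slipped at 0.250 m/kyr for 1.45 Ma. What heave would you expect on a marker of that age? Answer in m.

282 m

dip-slip = rate × time = 0.250 m/kyr × 1.45 Ma = 362.5 m
heave = dip-slip × cos(dip) = 362.5 × cos(38.9°) = 282 m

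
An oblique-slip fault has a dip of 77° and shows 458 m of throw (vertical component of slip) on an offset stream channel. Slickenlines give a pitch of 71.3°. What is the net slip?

496 m

dip-slip = throw / sin(dip) = 458 / sin(77°) = 470 m
net slip = dip-slip / sin(rake) = 470 / sin(71.3°) = 496 m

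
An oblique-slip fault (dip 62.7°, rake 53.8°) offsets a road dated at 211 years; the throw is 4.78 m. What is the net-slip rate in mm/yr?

dip-slip = throw / sin(dip) = 4.78 / sin(62.7°) = 5.379 m
net slip = dip-slip / sin(rake) = 5.379 / sin(53.8°) = 6.666 m
rate = 6.666 m / 211 years = 0.0316 m/yr = 31.6 mm/yr

31.6 mm/yr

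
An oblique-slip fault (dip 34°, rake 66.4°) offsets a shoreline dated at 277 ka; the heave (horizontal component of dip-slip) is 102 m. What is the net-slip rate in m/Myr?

dip-slip = heave / cos(dip) = 102 / cos(34°) = 123 m
net slip = dip-slip / sin(rake) = 123 / sin(66.4°) = 134.3 m
rate = 134.3 m / 277 ka = 0.000485 m/yr = 485 m/Myr

485 m/Myr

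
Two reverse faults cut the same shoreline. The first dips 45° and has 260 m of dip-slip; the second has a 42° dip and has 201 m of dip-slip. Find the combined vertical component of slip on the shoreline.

318 m

throw_A = 260 × sin(45°) = 183.8 m
throw_B = 201 × sin(42°) = 134.5 m
total = 183.8 + 134.5 = 318 m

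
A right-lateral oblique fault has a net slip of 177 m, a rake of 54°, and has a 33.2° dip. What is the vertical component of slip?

dip-slip = net slip × sin(rake) = 177 m × sin(54°) = 143.2 m
throw = dip-slip × sin(dip) = 143.2 × sin(33.2°) = 78.4 m

78.4 m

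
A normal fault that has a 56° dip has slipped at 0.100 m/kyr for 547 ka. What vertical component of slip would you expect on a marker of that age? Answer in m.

45.3 m

dip-slip = rate × time = 0.100 m/kyr × 547 ka = 54.70 m
throw = dip-slip × sin(dip) = 54.70 × sin(56°) = 45.3 m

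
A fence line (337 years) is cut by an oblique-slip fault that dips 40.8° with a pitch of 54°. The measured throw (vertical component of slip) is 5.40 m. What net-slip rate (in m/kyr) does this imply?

30.3 m/kyr

dip-slip = throw / sin(dip) = 5.40 / sin(40.8°) = 8.264 m
net slip = dip-slip / sin(rake) = 8.264 / sin(54°) = 10.22 m
rate = 10.22 m / 337 years = 0.0303 m/yr = 30.3 m/kyr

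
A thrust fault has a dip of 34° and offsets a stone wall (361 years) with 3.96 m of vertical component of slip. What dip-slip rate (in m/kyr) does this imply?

dip-slip = throw / sin(dip) = 3.96 m / sin(34°) = 7.082 m
rate = 7.082 m / 361 years = 0.0196 m/yr = 19.6 m/kyr

19.6 m/kyr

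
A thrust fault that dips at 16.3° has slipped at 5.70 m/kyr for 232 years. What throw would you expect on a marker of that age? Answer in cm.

37.1 cm

dip-slip = rate × time = 5.70 m/kyr × 232 years = 1.322 m
throw = dip-slip × sin(dip) = 1.322 × sin(16.3°) = 0.371 m = 37.1 cm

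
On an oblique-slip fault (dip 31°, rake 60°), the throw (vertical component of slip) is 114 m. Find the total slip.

256 m

dip-slip = throw / sin(dip) = 114 / sin(31°) = 221.3 m
net slip = dip-slip / sin(rake) = 221.3 / sin(60°) = 256 m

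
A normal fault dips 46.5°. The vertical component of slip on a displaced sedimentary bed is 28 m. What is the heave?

26.6 m

heave = throw / tan(dip) = 28 / tan(46.5°) = 26.6 m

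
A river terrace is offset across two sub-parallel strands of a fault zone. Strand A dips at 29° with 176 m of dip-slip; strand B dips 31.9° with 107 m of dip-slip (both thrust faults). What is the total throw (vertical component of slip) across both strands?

142 m

throw_A = 176 × sin(29°) = 85.33 m
throw_B = 107 × sin(31.9°) = 56.54 m
total = 85.33 + 56.54 = 142 m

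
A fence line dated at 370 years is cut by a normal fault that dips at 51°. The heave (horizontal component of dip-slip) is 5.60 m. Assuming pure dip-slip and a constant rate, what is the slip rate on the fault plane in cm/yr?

dip-slip = heave / cos(dip) = 5.60 m / cos(51°) = 8.898 m
rate = 8.898 m / 370 years = 0.0240 m/yr = 2.40 cm/yr

2.40 cm/yr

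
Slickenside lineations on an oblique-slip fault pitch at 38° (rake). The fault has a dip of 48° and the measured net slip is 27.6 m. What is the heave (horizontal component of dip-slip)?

11.4 m

dip-slip = net slip × sin(rake) = 27.6 m × sin(38°) = 16.99 m
heave = dip-slip × cos(dip) = 16.99 × cos(48°) = 11.4 m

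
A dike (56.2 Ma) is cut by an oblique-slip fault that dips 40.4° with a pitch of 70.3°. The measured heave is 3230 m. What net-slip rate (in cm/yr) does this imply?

0.00802 cm/yr

dip-slip = heave / cos(dip) = 3230 / cos(40.4°) = 4241 m
net slip = dip-slip / sin(rake) = 4241 / sin(70.3°) = 4505 m
rate = 4505 m / 56.2 Ma = 0.0000802 m/yr = 0.00802 cm/yr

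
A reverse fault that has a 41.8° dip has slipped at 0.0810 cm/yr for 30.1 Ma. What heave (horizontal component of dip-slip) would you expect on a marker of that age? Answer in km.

18.2 km

dip-slip = rate × time = 0.0810 cm/yr × 30.1 Ma = 24380 m
heave = dip-slip × cos(dip) = 24380 × cos(41.8°) = 18200 m = 18.2 km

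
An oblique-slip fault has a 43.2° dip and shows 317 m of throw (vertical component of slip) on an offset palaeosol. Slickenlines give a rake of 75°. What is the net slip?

dip-slip = throw / sin(dip) = 317 / sin(43.2°) = 463.1 m
net slip = dip-slip / sin(rake) = 463.1 / sin(75°) = 479 m

479 m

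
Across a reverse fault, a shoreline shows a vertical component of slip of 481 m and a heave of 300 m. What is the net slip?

net slip = √(throw² + heave²) = √(481² + 300²) = 567 m

567 m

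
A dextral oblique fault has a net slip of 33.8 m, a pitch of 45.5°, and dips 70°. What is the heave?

dip-slip = net slip × sin(rake) = 33.8 m × sin(45.5°) = 24.11 m
heave = dip-slip × cos(dip) = 24.11 × cos(70°) = 8.25 m

8.25 m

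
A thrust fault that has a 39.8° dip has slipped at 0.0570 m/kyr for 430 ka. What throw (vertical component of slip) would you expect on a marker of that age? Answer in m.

15.7 m

dip-slip = rate × time = 0.0570 m/kyr × 430 ka = 24.51 m
throw = dip-slip × sin(dip) = 24.51 × sin(39.8°) = 15.7 m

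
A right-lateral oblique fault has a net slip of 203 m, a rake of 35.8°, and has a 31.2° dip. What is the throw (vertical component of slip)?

61.5 m

dip-slip = net slip × sin(rake) = 203 m × sin(35.8°) = 118.7 m
throw = dip-slip × sin(dip) = 118.7 × sin(31.2°) = 61.5 m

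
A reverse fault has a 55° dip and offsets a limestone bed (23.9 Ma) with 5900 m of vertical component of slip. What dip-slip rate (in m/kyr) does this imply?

0.301 m/kyr

dip-slip = throw / sin(dip) = 5900 m / sin(55°) = 7203 m
rate = 7203 m / 23.9 Ma = 0.000301 m/yr = 0.301 m/kyr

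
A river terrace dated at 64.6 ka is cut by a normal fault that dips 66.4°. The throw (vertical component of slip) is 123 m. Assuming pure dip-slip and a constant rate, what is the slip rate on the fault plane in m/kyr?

2.08 m/kyr

dip-slip = throw / sin(dip) = 123 m / sin(66.4°) = 134.2 m
rate = 134.2 m / 64.6 ka = 0.00208 m/yr = 2.08 m/kyr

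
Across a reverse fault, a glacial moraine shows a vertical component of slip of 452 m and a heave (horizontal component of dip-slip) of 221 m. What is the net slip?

net slip = √(throw² + heave²) = √(452² + 221²) = 503 m

503 m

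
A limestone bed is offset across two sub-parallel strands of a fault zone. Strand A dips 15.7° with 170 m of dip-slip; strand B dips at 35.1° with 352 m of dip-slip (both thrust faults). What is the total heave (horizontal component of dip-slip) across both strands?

452 m

heave_A = 170 × cos(15.7°) = 163.7 m
heave_B = 352 × cos(35.1°) = 288 m
total = 163.7 + 288 = 452 m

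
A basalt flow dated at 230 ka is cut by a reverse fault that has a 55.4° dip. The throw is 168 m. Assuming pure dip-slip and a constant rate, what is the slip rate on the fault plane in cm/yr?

0.0887 cm/yr

dip-slip = throw / sin(dip) = 168 m / sin(55.4°) = 204.1 m
rate = 204.1 m / 230 ka = 0.000887 m/yr = 0.0887 cm/yr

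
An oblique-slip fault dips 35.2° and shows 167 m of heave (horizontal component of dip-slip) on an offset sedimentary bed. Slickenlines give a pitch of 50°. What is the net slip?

267 m

dip-slip = heave / cos(dip) = 167 / cos(35.2°) = 204.4 m
net slip = dip-slip / sin(rake) = 204.4 / sin(50°) = 267 m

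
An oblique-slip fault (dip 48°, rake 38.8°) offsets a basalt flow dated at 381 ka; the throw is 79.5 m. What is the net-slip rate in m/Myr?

448 m/Myr

dip-slip = throw / sin(dip) = 79.5 / sin(48°) = 107 m
net slip = dip-slip / sin(rake) = 107 / sin(38.8°) = 170.7 m
rate = 170.7 m / 381 ka = 0.000448 m/yr = 448 m/Myr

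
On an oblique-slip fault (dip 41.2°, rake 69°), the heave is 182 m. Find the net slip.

259 m

dip-slip = heave / cos(dip) = 182 / cos(41.2°) = 241.9 m
net slip = dip-slip / sin(rake) = 241.9 / sin(69°) = 259 m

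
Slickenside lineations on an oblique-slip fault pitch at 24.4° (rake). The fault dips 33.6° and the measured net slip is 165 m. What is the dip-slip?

dip-slip = net slip × sin(rake) = 165 m × sin(24.4°) = 68.2 m

68.2 m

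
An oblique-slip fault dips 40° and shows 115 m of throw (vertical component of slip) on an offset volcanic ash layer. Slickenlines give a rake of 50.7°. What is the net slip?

231 m

dip-slip = throw / sin(dip) = 115 / sin(40°) = 178.9 m
net slip = dip-slip / sin(rake) = 178.9 / sin(50.7°) = 231 m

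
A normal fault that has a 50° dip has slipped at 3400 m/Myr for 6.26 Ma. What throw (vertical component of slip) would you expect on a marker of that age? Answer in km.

16.3 km

dip-slip = rate × time = 3400 m/Myr × 6.26 Ma = 21280 m
throw = dip-slip × sin(dip) = 21280 × sin(50°) = 16300 m = 16.3 km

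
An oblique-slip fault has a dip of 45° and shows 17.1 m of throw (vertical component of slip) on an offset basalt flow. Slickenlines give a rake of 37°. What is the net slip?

40.2 m

dip-slip = throw / sin(dip) = 17.1 / sin(45°) = 24.18 m
net slip = dip-slip / sin(rake) = 24.18 / sin(37°) = 40.2 m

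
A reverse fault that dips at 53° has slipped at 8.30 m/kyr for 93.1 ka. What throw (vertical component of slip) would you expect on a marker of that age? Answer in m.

dip-slip = rate × time = 8.30 m/kyr × 93.1 ka = 772.7 m
throw = dip-slip × sin(dip) = 772.7 × sin(53°) = 617 m

617 m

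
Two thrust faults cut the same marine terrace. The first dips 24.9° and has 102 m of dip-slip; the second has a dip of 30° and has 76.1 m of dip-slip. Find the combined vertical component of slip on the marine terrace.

81 m

throw_A = 102 × sin(24.9°) = 42.95 m
throw_B = 76.1 × sin(30°) = 38.05 m
total = 42.95 + 38.05 = 81 m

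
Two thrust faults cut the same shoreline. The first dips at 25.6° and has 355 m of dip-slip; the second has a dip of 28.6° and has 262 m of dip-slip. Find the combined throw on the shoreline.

279 m

throw_A = 355 × sin(25.6°) = 153.4 m
throw_B = 262 × sin(28.6°) = 125.4 m
total = 153.4 + 125.4 = 279 m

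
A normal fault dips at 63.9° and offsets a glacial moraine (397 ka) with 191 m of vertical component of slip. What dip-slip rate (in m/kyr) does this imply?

0.536 m/kyr

dip-slip = throw / sin(dip) = 191 m / sin(63.9°) = 212.7 m
rate = 212.7 m / 397 ka = 0.000536 m/yr = 0.536 m/kyr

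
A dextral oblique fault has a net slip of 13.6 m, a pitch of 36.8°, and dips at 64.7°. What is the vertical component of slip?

dip-slip = net slip × sin(rake) = 13.6 m × sin(36.8°) = 8.147 m
throw = dip-slip × sin(dip) = 8.147 × sin(64.7°) = 7.37 m

7.37 m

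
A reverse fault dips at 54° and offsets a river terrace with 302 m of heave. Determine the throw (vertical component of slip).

throw = heave × tan(dip) = 302 × tan(54°) = 416 m

416 m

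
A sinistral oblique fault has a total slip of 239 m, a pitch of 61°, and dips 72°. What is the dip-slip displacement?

209 m

dip-slip = net slip × sin(rake) = 239 m × sin(61°) = 209 m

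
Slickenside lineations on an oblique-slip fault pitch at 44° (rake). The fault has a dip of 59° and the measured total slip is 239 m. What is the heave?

dip-slip = net slip × sin(rake) = 239 m × sin(44°) = 166 m
heave = dip-slip × cos(dip) = 166 × cos(59°) = 85.5 m

85.5 m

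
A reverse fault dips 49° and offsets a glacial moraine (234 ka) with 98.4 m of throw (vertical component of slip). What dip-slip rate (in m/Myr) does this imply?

dip-slip = throw / sin(dip) = 98.4 m / sin(49°) = 130.4 m
rate = 130.4 m / 234 ka = 0.000557 m/yr = 557 m/Myr

557 m/Myr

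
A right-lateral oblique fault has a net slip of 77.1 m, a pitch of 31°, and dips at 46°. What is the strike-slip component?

66.1 m

strike-slip = net slip × cos(rake) = 77.1 m × cos(31°) = 66.1 m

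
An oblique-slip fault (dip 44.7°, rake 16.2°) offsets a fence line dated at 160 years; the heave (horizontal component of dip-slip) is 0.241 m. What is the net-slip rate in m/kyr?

7.60 m/kyr

dip-slip = heave / cos(dip) = 0.241 / cos(44.7°) = 0.3391 m
net slip = dip-slip / sin(rake) = 0.3391 / sin(16.2°) = 1.215 m
rate = 1.215 m / 160 years = 0.00760 m/yr = 7.60 m/kyr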